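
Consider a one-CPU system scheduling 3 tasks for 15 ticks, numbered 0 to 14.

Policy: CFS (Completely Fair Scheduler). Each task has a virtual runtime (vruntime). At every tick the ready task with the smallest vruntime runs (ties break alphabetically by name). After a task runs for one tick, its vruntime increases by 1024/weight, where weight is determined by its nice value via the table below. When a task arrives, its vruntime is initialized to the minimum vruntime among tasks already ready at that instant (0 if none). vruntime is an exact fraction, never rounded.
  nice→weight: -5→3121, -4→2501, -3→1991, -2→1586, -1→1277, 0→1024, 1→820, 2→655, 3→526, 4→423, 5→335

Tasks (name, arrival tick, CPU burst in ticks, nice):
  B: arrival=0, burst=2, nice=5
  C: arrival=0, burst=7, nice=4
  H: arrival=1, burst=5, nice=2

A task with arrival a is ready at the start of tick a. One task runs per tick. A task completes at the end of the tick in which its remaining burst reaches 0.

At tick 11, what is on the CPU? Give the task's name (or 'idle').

running at tick 11 = C

t=0: vr[B=0 C=0] → run B
t=1: vr[B=1024/335 C=0 H=0] → run C
t=2: vr[B=1024/335 C=1024/423 H=0] → run H
t=3: vr[B=1024/335 C=1024/423 H=1024/655] → run H
t=4: vr[B=1024/335 C=1024/423 H=2048/655] → run C
t=5: vr[B=1024/335 C=2048/423 H=2048/655] → run B
t=6: vr[C=2048/423 H=2048/655] → run H
t=7: vr[C=2048/423 H=3072/655] → run H
t=8: vr[C=2048/423 H=4096/655] → run C
t=9: vr[C=1024/141 H=4096/655] → run H
t=10: vr[C=1024/141] → run C
t=11: vr[C=4096/423] → run C
t=12: vr[C=5120/423] → run C
t=13: vr[C=2048/141] → run C
t=14: (idle)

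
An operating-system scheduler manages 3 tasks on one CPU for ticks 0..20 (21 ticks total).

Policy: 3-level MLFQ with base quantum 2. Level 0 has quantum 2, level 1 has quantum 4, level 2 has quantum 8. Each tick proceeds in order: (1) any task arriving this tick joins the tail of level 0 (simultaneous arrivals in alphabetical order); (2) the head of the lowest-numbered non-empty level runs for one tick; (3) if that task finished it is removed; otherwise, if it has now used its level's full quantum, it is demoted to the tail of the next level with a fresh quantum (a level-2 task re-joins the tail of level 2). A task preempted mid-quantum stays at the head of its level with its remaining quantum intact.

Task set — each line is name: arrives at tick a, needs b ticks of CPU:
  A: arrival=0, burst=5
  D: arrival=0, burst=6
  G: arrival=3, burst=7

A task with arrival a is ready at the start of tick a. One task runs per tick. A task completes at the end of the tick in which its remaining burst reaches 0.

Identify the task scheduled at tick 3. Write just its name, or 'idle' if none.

t=0: L0/L1/L2 = AD/-/- → run A
t=1: L0/L1/L2 = AD/-/- → run A
t=2: L0/L1/L2 = D/A/- → run D
t=3: L0/L1/L2 = DG/A/- → run D
t=4: L0/L1/L2 = G/AD/- → run G
t=5: L0/L1/L2 = G/AD/- → run G
t=6: L0/L1/L2 = -/ADG/- → run A
t=7: L0/L1/L2 = -/ADG/- → run A
t=8: L0/L1/L2 = -/ADG/- → run A
t=9: L0/L1/L2 = -/DG/- → run D
t=10: L0/L1/L2 = -/DG/- → run D
t=11: L0/L1/L2 = -/DG/- → run D
t=12: L0/L1/L2 = -/DG/- → run D
t=13: L0/L1/L2 = -/G/- → run G
t=14: L0/L1/L2 = -/G/- → run G
t=15: L0/L1/L2 = -/G/- → run G
t=16: L0/L1/L2 = -/G/- → run G
t=17: L0/L1/L2 = -/-/G → run G
t=18: (idle)
t=19: (idle)
t=20: (idle)

running at tick 3 = D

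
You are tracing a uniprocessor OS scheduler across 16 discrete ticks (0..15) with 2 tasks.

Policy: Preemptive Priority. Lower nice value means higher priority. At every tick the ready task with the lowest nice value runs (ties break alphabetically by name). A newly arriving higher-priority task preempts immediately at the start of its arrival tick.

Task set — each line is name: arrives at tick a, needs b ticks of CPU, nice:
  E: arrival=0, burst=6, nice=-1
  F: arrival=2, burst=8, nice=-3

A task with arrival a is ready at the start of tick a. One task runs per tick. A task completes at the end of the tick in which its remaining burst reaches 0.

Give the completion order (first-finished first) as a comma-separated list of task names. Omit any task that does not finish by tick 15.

t=0: ready={E} → run E
t=1: ready={E} → run E
t=2: ready={E,F} → run F
t=3: ready={E,F} → run F
t=4: ready={E,F} → run F
t=5: ready={E,F} → run F
t=6: ready={E,F} → run F
t=7: ready={E,F} → run F
t=8: ready={E,F} → run F
t=9: ready={E,F} → run F
t=10: ready={E} → run E
t=11: ready={E} → run E
t=12: ready={E} → run E
t=13: ready={E} → run E
t=14: (idle)
t=15: (idle)

completion order = F, E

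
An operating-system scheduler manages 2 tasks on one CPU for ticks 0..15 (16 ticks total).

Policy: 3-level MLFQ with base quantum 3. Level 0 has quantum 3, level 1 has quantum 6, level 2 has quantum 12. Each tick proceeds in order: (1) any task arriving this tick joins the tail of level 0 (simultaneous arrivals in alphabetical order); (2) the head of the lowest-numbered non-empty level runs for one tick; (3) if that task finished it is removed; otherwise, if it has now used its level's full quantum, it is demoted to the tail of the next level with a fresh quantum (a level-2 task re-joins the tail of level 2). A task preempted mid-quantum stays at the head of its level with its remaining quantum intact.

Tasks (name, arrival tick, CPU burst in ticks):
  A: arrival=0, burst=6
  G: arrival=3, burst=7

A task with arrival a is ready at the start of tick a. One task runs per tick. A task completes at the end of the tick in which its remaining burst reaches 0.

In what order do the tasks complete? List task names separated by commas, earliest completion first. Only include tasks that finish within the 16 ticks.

completion order = A, G

t=0: L0/L1/L2 = A/-/- → run A
t=1: L0/L1/L2 = A/-/- → run A
t=2: L0/L1/L2 = A/-/- → run A
t=3: L0/L1/L2 = G/A/- → run G
t=4: L0/L1/L2 = G/A/- → run G
t=5: L0/L1/L2 = G/A/- → run G
t=6: L0/L1/L2 = -/AG/- → run A
t=7: L0/L1/L2 = -/AG/- → run A
t=8: L0/L1/L2 = -/AG/- → run A
t=9: L0/L1/L2 = -/G/- → run G
t=10: L0/L1/L2 = -/G/- → run G
t=11: L0/L1/L2 = -/G/- → run G
t=12: L0/L1/L2 = -/G/- → run G
t=13: (idle)
t=14: (idle)
t=15: (idle)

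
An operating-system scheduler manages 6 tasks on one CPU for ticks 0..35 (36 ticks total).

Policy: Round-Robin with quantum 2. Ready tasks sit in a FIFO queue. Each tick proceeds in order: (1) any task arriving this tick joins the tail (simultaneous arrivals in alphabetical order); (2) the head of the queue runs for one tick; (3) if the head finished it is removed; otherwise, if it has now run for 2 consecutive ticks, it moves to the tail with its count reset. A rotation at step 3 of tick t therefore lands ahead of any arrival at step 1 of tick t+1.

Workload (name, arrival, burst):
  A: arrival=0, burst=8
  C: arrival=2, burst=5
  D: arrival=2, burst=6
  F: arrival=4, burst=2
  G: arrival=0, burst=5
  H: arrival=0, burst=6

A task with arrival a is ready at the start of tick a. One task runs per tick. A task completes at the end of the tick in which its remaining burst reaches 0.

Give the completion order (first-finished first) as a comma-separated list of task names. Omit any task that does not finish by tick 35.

completion order = F, G, H, A, C, D

t=0: queue=[A,G,H] q_used=0 → run A
t=1: queue=[A,G,H] q_used=1 → run A
t=2: queue=[G,H,A,C,D] q_used=0 → run G
t=3: queue=[G,H,A,C,D] q_used=1 → run G
t=4: queue=[H,A,C,D,G,F] q_used=0 → run H
t=5: queue=[H,A,C,D,G,F] q_used=1 → run H
t=6: queue=[A,C,D,G,F,H] q_used=0 → run A
t=7: queue=[A,C,D,G,F,H] q_used=1 → run A
t=8: queue=[C,D,G,F,H,A] q_used=0 → run C
t=9: queue=[C,D,G,F,H,A] q_used=1 → run C
t=10: queue=[D,G,F,H,A,C] q_used=0 → run D
t=11: queue=[D,G,F,H,A,C] q_used=1 → run D
t=12: queue=[G,F,H,A,C,D] q_used=0 → run G
t=13: queue=[G,F,H,A,C,D] q_used=1 → run G
t=14: queue=[F,H,A,C,D,G] q_used=0 → run F
t=15: queue=[F,H,A,C,D,G] q_used=1 → run F
t=16: queue=[H,A,C,D,G] q_used=0 → run H
t=17: queue=[H,A,C,D,G] q_used=1 → run H
t=18: queue=[A,C,D,G,H] q_used=0 → run A
t=19: queue=[A,C,D,G,H] q_used=1 → run A
t=20: queue=[C,D,G,H,A] q_used=0 → run C
t=21: queue=[C,D,G,H,A] q_used=1 → run C
t=22: queue=[D,G,H,A,C] q_used=0 → run D
t=23: queue=[D,G,H,A,C] q_used=1 → run D
t=24: queue=[G,H,A,C,D] q_used=0 → run G
t=25: queue=[H,A,C,D] q_used=0 → run H
t=26: queue=[H,A,C,D] q_used=1 → run H
t=27: queue=[A,C,D] q_used=0 → run A
t=28: queue=[A,C,D] q_used=1 → run A
t=29: queue=[C,D] q_used=0 → run C
t=30: queue=[D] q_used=0 → run D
t=31: queue=[D] q_used=1 → run D
t=32: (idle)
t=33: (idle)
t=34: (idle)
t=35: (idle)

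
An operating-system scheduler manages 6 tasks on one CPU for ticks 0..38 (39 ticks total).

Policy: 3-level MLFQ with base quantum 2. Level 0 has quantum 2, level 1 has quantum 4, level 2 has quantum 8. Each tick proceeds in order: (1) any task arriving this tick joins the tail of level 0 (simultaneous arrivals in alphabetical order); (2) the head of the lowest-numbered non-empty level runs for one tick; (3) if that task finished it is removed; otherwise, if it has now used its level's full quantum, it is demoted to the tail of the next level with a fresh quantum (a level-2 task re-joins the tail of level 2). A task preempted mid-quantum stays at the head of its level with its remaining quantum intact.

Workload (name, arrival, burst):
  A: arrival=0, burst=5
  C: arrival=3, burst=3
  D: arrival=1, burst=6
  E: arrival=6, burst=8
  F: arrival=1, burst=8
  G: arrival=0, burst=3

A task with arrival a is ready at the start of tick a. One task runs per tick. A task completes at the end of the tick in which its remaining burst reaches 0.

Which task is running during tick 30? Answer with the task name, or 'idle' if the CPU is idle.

t=0: L0/L1/L2 = AG/-/- → run A
t=1: L0/L1/L2 = AGDF/-/- → run A
t=2: L0/L1/L2 = GDF/A/- → run G
t=3: L0/L1/L2 = GDFC/A/- → run G
t=4: L0/L1/L2 = DFC/AG/- → run D
t=5: L0/L1/L2 = DFC/AG/- → run D
t=6: L0/L1/L2 = FCE/AGD/- → run F
t=7: L0/L1/L2 = FCE/AGD/- → run F
t=8: L0/L1/L2 = CE/AGDF/- → run C
t=9: L0/L1/L2 = CE/AGDF/- → run C
t=10: L0/L1/L2 = E/AGDFC/- → run E
t=11: L0/L1/L2 = E/AGDFC/- → run E
t=12: L0/L1/L2 = -/AGDFCE/- → run A
t=13: L0/L1/L2 = -/AGDFCE/- → run A
t=14: L0/L1/L2 = -/AGDFCE/- → run A
t=15: L0/L1/L2 = -/GDFCE/- → run G
t=16: L0/L1/L2 = -/DFCE/- → run D
t=17: L0/L1/L2 = -/DFCE/- → run D
t=18: L0/L1/L2 = -/DFCE/- → run D
t=19: L0/L1/L2 = -/DFCE/- → run D
t=20: L0/L1/L2 = -/FCE/- → run F
t=21: L0/L1/L2 = -/FCE/- → run F
t=22: L0/L1/L2 = -/FCE/- → run F
t=23: L0/L1/L2 = -/FCE/- → run F
t=24: L0/L1/L2 = -/CE/F → run C
t=25: L0/L1/L2 = -/E/F → run E
t=26: L0/L1/L2 = -/E/F → run E
t=27: L0/L1/L2 = -/E/F → run E
t=28: L0/L1/L2 = -/E/F → run E
t=29: L0/L1/L2 = -/-/FE → run F
t=30: L0/L1/L2 = -/-/FE → run F
t=31: L0/L1/L2 = -/-/E → run E
t=32: L0/L1/L2 = -/-/E → run E
t=33: (idle)
t=34: (idle)
t=35: (idle)
t=36: (idle)
t=37: (idle)
t=38: (idle)

running at tick 30 = F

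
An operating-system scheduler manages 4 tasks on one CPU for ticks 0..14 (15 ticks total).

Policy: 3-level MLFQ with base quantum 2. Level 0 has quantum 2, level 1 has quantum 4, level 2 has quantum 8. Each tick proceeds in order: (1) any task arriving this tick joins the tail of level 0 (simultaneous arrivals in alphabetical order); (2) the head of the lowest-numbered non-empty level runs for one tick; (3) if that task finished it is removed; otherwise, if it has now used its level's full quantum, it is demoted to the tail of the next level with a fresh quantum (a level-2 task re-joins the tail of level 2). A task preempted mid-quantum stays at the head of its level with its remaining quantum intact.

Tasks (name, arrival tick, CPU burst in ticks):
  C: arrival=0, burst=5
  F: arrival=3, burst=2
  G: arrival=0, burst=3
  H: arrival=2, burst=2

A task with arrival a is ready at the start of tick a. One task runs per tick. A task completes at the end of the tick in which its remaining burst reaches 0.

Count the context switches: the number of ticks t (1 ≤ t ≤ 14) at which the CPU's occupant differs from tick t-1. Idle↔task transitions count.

t=0: L0/L1/L2 = CG/-/- → run C
t=1: L0/L1/L2 = CG/-/- → run C
t=2: L0/L1/L2 = GH/C/- → run G
t=3: L0/L1/L2 = GHF/C/- → run G
t=4: L0/L1/L2 = HF/CG/- → run H
t=5: L0/L1/L2 = HF/CG/- → run H
t=6: L0/L1/L2 = F/CG/- → run F
t=7: L0/L1/L2 = F/CG/- → run F
t=8: L0/L1/L2 = -/CG/- → run C
t=9: L0/L1/L2 = -/CG/- → run C
t=10: L0/L1/L2 = -/CG/- → run C
t=11: L0/L1/L2 = -/G/- → run G
t=12: (idle)
t=13: (idle)
t=14: (idle)

context switches = 6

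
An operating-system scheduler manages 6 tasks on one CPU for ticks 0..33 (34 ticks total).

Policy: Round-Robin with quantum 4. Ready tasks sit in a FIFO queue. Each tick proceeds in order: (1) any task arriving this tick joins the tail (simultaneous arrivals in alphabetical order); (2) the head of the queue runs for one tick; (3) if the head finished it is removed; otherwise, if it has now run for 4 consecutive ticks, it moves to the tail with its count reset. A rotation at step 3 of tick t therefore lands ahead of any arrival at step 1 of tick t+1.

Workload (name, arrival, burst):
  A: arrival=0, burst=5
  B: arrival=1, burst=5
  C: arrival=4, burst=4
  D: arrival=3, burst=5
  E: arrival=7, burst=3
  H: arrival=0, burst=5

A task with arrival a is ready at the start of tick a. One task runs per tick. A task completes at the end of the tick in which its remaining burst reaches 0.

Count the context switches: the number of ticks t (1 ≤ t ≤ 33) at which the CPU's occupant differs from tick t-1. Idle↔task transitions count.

t=0: queue=[A,H] q_used=0 → run A
t=1: queue=[A,H,B] q_used=1 → run A
t=2: queue=[A,H,B] q_used=2 → run A
t=3: queue=[A,H,B,D] q_used=3 → run A
t=4: queue=[H,B,D,A,C] q_used=0 → run H
t=5: queue=[H,B,D,A,C] q_used=1 → run H
t=6: queue=[H,B,D,A,C] q_used=2 → run H
t=7: queue=[H,B,D,A,C,E] q_used=3 → run H
t=8: queue=[B,D,A,C,E,H] q_used=0 → run B
t=9: queue=[B,D,A,C,E,H] q_used=1 → run B
t=10: queue=[B,D,A,C,E,H] q_used=2 → run B
t=11: queue=[B,D,A,C,E,H] q_used=3 → run B
t=12: queue=[D,A,C,E,H,B] q_used=0 → run D
t=13: queue=[D,A,C,E,H,B] q_used=1 → run D
t=14: queue=[D,A,C,E,H,B] q_used=2 → run D
t=15: queue=[D,A,C,E,H,B] q_used=3 → run D
t=16: queue=[A,C,E,H,B,D] q_used=0 → run A
t=17: queue=[C,E,H,B,D] q_used=0 → run C
t=18: queue=[C,E,H,B,D] q_used=1 → run C
t=19: queue=[C,E,H,B,D] q_used=2 → run C
t=20: queue=[C,E,H,B,D] q_used=3 → run C
t=21: queue=[E,H,B,D] q_used=0 → run E
t=22: queue=[E,H,B,D] q_used=1 → run E
t=23: queue=[E,H,B,D] q_used=2 → run E
t=24: queue=[H,B,D] q_used=0 → run H
t=25: queue=[B,D] q_used=0 → run B
t=26: queue=[D] q_used=0 → run D
t=27: (idle)
t=28: (idle)
t=29: (idle)
t=30: (idle)
t=31: (idle)
t=32: (idle)
t=33: (idle)

context switches = 10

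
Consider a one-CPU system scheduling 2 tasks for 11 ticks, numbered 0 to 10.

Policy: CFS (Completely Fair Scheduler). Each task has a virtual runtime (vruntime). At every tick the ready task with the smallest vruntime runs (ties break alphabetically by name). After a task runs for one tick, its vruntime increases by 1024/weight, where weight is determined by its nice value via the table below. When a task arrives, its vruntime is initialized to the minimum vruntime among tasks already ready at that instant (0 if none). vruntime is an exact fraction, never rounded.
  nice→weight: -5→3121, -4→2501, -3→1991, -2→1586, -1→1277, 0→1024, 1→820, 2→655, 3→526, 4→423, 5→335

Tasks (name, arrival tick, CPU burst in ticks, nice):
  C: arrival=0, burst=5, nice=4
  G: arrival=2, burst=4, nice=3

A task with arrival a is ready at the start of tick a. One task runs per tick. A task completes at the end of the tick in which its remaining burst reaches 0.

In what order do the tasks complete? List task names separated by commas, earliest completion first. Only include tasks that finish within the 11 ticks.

t=0: vr[C=0] → run C
t=1: vr[C=1024/423] → run C
t=2: vr[C=2048/423 G=2048/423] → run C
t=3: vr[C=1024/141 G=2048/423] → run G
t=4: vr[C=1024/141 G=755200/111249] → run G
t=5: vr[C=1024/141 G=971776/111249] → run C
t=6: vr[C=4096/423 G=971776/111249] → run G
t=7: vr[C=4096/423 G=1188352/111249] → run C
t=8: vr[G=1188352/111249] → run G
t=9: (idle)
t=10: (idle)

completion order = C, G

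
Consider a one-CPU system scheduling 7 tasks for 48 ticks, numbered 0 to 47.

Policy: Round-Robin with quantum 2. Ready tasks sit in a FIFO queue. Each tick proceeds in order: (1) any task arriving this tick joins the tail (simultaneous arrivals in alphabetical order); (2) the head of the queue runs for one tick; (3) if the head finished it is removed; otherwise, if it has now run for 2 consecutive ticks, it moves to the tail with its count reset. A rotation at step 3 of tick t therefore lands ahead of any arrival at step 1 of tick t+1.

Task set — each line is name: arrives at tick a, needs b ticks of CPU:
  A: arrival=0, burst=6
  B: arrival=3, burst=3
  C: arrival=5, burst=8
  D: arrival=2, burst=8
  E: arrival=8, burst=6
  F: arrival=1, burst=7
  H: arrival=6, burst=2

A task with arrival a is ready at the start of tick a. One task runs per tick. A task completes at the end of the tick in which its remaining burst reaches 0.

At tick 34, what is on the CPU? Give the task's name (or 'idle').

running at tick 34 = D

t=0: queue=[A] q_used=0 → run A
t=1: queue=[A,F] q_used=1 → run A
t=2: queue=[F,A,D] q_used=0 → run F
t=3: queue=[F,A,D,B] q_used=1 → run F
t=4: queue=[A,D,B,F] q_used=0 → run A
t=5: queue=[A,D,B,F,C] q_used=1 → run A
t=6: queue=[D,B,F,C,A,H] q_used=0 → run D
t=7: queue=[D,B,F,C,A,H] q_used=1 → run D
t=8: queue=[B,F,C,A,H,D,E] q_used=0 → run B
t=9: queue=[B,F,C,A,H,D,E] q_used=1 → run B
t=10: queue=[F,C,A,H,D,E,B] q_used=0 → run F
t=11: queue=[F,C,A,H,D,E,B] q_used=1 → run F
t=12: queue=[C,A,H,D,E,B,F] q_used=0 → run C
t=13: queue=[C,A,H,D,E,B,F] q_used=1 → run C
t=14: queue=[A,H,D,E,B,F,C] q_used=0 → run A
t=15: queue=[A,H,D,E,B,F,C] q_used=1 → run A
t=16: queue=[H,D,E,B,F,C] q_used=0 → run H
t=17: queue=[H,D,E,B,F,C] q_used=1 → run H
t=18: queue=[D,E,B,F,C] q_used=0 → run D
t=19: queue=[D,E,B,F,C] q_used=1 → run D
t=20: queue=[E,B,F,C,D] q_used=0 → run E
t=21: queue=[E,B,F,C,D] q_used=1 → run E
t=22: queue=[B,F,C,D,E] q_used=0 → run B
t=23: queue=[F,C,D,E] q_used=0 → run F
t=24: queue=[F,C,D,E] q_used=1 → run F
t=25: queue=[C,D,E,F] q_used=0 → run C
t=26: queue=[C,D,E,F] q_used=1 → run C
t=27: queue=[D,E,F,C] q_used=0 → run D
t=28: queue=[D,E,F,C] q_used=1 → run D
t=29: queue=[E,F,C,D] q_used=0 → run E
t=30: queue=[E,F,C,D] q_used=1 → run E
t=31: queue=[F,C,D,E] q_used=0 → run F
t=32: queue=[C,D,E] q_used=0 → run C
t=33: queue=[C,D,E] q_used=1 → run C
t=34: queue=[D,E,C] q_used=0 → run D
t=35: queue=[D,E,C] q_used=1 → run D
t=36: queue=[E,C] q_used=0 → run E
t=37: queue=[E,C] q_used=1 → run E
t=38: queue=[C] q_used=0 → run C
t=39: queue=[C] q_used=1 → run C
t=40: (idle)
t=41: (idle)
t=42: (idle)
t=43: (idle)
t=44: (idle)
t=45: (idle)
t=46: (idle)
t=47: (idle)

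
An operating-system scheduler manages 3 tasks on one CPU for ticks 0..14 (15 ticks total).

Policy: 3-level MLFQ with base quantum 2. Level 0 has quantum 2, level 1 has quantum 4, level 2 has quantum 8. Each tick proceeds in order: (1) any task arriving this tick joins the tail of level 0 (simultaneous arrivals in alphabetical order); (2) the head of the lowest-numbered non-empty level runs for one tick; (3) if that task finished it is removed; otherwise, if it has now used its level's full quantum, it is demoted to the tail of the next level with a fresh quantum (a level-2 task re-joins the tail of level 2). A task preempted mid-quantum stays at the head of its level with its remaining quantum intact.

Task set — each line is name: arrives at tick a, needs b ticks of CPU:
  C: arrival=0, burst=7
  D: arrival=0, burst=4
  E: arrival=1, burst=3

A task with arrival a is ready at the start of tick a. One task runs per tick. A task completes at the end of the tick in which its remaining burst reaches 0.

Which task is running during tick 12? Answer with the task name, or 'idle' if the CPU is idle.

running at tick 12 = E

t=0: L0/L1/L2 = CD/-/- → run C
t=1: L0/L1/L2 = CDE/-/- → run C
t=2: L0/L1/L2 = DE/C/- → run D
t=3: L0/L1/L2 = DE/C/- → run D
t=4: L0/L1/L2 = E/CD/- → run E
t=5: L0/L1/L2 = E/CD/- → run E
t=6: L0/L1/L2 = -/CDE/- → run C
t=7: L0/L1/L2 = -/CDE/- → run C
t=8: L0/L1/L2 = -/CDE/- → run C
t=9: L0/L1/L2 = -/CDE/- → run C
t=10: L0/L1/L2 = -/DE/C → run D
t=11: L0/L1/L2 = -/DE/C → run D
t=12: L0/L1/L2 = -/E/C → run E
t=13: L0/L1/L2 = -/-/C → run C
t=14: (idle)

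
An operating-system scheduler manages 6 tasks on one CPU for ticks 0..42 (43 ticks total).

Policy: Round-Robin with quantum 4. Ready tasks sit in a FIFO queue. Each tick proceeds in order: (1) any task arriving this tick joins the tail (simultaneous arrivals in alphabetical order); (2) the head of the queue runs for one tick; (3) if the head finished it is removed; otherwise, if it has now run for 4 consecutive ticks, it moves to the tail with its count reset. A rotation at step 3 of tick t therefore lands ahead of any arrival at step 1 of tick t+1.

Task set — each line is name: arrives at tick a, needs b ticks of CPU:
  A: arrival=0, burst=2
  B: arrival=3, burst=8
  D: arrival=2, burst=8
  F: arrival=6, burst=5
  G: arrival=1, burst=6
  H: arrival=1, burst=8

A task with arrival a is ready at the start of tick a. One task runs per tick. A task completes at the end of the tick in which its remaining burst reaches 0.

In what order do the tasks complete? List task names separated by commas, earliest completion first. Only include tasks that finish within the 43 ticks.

completion order = A, G, H, D, B, F

t=0: queue=[A] q_used=0 → run A
t=1: queue=[A,G,H] q_used=1 → run A
t=2: queue=[G,H,D] q_used=0 → run G
t=3: queue=[G,H,D,B] q_used=1 → run G
t=4: queue=[G,H,D,B] q_used=2 → run G
t=5: queue=[G,H,D,B] q_used=3 → run G
t=6: queue=[H,D,B,G,F] q_used=0 → run H
t=7: queue=[H,D,B,G,F] q_used=1 → run H
t=8: queue=[H,D,B,G,F] q_used=2 → run H
t=9: queue=[H,D,B,G,F] q_used=3 → run H
t=10: queue=[D,B,G,F,H] q_used=0 → run D
t=11: queue=[D,B,G,F,H] q_used=1 → run D
t=12: queue=[D,B,G,F,H] q_used=2 → run D
t=13: queue=[D,B,G,F,H] q_used=3 → run D
t=14: queue=[B,G,F,H,D] q_used=0 → run B
t=15: queue=[B,G,F,H,D] q_used=1 → run B
t=16: queue=[B,G,F,H,D] q_used=2 → run B
t=17: queue=[B,G,F,H,D] q_used=3 → run B
t=18: queue=[G,F,H,D,B] q_used=0 → run G
t=19: queue=[G,F,H,D,B] q_used=1 → run G
t=20: queue=[F,H,D,B] q_used=0 → run F
t=21: queue=[F,H,D,B] q_used=1 → run F
t=22: queue=[F,H,D,B] q_used=2 → run F
t=23: queue=[F,H,D,B] q_used=3 → run F
t=24: queue=[H,D,B,F] q_used=0 → run H
t=25: queue=[H,D,B,F] q_used=1 → run H
t=26: queue=[H,D,B,F] q_used=2 → run H
t=27: queue=[H,D,B,F] q_used=3 → run H
t=28: queue=[D,B,F] q_used=0 → run D
t=29: queue=[D,B,F] q_used=1 → run D
t=30: queue=[D,B,F] q_used=2 → run D
t=31: queue=[D,B,F] q_used=3 → run D
t=32: queue=[B,F] q_used=0 → run B
t=33: queue=[B,F] q_used=1 → run B
t=34: queue=[B,F] q_used=2 → run B
t=35: queue=[B,F] q_used=3 → run B
t=36: queue=[F] q_used=0 → run F
t=37: (idle)
t=38: (idle)
t=39: (idle)
t=40: (idle)
t=41: (idle)
t=42: (idle)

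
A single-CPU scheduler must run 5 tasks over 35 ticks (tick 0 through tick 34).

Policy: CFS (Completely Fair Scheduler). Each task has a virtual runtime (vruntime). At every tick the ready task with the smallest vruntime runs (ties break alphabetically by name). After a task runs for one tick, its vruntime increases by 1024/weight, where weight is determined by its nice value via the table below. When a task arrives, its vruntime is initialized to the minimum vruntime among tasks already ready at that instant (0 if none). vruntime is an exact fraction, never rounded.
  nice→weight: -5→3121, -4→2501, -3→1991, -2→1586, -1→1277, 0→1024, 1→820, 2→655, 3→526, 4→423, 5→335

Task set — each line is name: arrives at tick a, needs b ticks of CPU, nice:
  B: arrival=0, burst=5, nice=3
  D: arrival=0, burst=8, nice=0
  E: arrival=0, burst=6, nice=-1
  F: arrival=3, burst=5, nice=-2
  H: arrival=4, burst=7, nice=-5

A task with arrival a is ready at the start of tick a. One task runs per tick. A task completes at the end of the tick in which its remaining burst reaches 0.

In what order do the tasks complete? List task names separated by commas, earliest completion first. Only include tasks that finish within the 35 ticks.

t=0: vr[B=0 D=0 E=0] → run B
t=1: vr[B=512/263 D=0 E=0] → run D
t=2: vr[B=512/263 D=1 E=0] → run E
t=3: vr[B=512/263 D=1 E=1024/1277 F=1024/1277] → run E
t=4: vr[B=512/263 D=1 E=2048/1277 F=1024/1277 H=1024/1277] → run F
t=5: vr[B=512/263 D=1 E=2048/1277 F=1465856/1012661 H=1024/1277] → run H
t=6: vr[B=512/263 D=1 E=2048/1277 F=1465856/1012661 H=4503552/3985517] → run D
t=7: vr[B=512/263 D=2 E=2048/1277 F=1465856/1012661 H=4503552/3985517] → run H
t=8: vr[B=512/263 D=2 E=2048/1277 F=1465856/1012661 H=5811200/3985517] → run F
t=9: vr[B=512/263 D=2 E=2048/1277 F=2119680/1012661 H=5811200/3985517] → run H
t=10: vr[B=512/263 D=2 E=2048/1277 F=2119680/1012661 H=7118848/3985517] → run E
t=11: vr[B=512/263 D=2 E=3072/1277 F=2119680/1012661 H=7118848/3985517] → run H
t=12: vr[B=512/263 D=2 E=3072/1277 F=2119680/1012661 H=8426496/3985517] → run B
t=13: vr[B=1024/263 D=2 E=3072/1277 F=2119680/1012661 H=8426496/3985517] → run D
t=14: vr[B=1024/263 D=3 E=3072/1277 F=2119680/1012661 H=8426496/3985517] → run F
t=15: vr[B=1024/263 D=3 E=3072/1277 F=2773504/1012661 H=8426496/3985517] → run H
t=16: vr[B=1024/263 D=3 E=3072/1277 F=2773504/1012661 H=9734144/3985517] → run E
t=17: vr[B=1024/263 D=3 E=4096/1277 F=2773504/1012661 H=9734144/3985517] → run H
t=18: vr[B=1024/263 D=3 E=4096/1277 F=2773504/1012661 H=11041792/3985517] → run F
t=19: vr[B=1024/263 D=3 E=4096/1277 F=3427328/1012661 H=11041792/3985517] → run H
t=20: vr[B=1024/263 D=3 E=4096/1277 F=3427328/1012661] → run D
t=21: vr[B=1024/263 D=4 E=4096/1277 F=3427328/1012661] → run E
t=22: vr[B=1024/263 D=4 E=5120/1277 F=3427328/1012661] → run F
t=23: vr[B=1024/263 D=4 E=5120/1277] → run B
t=24: vr[B=1536/263 D=4 E=5120/1277] → run D
t=25: vr[B=1536/263 D=5 E=5120/1277] → run E
t=26: vr[B=1536/263 D=5] → run D
t=27: vr[B=1536/263 D=6] → run B
t=28: vr[B=2048/263 D=6] → run D
t=29: vr[B=2048/263 D=7] → run D
t=30: vr[B=2048/263] → run B
t=31: (idle)
t=32: (idle)
t=33: (idle)
t=34: (idle)

completion order = H, F, E, D, B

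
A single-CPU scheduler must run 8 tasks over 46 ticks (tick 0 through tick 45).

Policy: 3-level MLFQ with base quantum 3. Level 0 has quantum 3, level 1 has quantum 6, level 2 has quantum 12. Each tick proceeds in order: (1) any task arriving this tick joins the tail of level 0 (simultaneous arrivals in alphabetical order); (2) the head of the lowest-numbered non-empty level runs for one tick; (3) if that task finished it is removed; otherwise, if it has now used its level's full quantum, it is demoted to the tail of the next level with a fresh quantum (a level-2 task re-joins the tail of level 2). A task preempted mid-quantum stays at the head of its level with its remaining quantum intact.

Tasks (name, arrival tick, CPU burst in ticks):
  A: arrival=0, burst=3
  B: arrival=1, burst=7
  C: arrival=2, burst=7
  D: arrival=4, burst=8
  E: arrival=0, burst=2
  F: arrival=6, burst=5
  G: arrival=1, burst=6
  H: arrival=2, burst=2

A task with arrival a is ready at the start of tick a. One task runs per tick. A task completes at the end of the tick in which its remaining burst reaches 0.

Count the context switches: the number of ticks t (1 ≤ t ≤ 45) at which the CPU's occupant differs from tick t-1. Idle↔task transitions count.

t=0: L0/L1/L2 = AE/-/- → run A
t=1: L0/L1/L2 = AEBG/-/- → run A
t=2: L0/L1/L2 = AEBGCH/-/- → run A
t=3: L0/L1/L2 = EBGCH/-/- → run E
t=4: L0/L1/L2 = EBGCHD/-/- → run E
t=5: L0/L1/L2 = BGCHD/-/- → run B
t=6: L0/L1/L2 = BGCHDF/-/- → run B
t=7: L0/L1/L2 = BGCHDF/-/- → run B
t=8: L0/L1/L2 = GCHDF/B/- → run G
t=9: L0/L1/L2 = GCHDF/B/- → run G
t=10: L0/L1/L2 = GCHDF/B/- → run G
t=11: L0/L1/L2 = CHDF/BG/- → run C
t=12: L0/L1/L2 = CHDF/BG/- → run C
t=13: L0/L1/L2 = CHDF/BG/- → run C
t=14: L0/L1/L2 = HDF/BGC/- → run H
t=15: L0/L1/L2 = HDF/BGC/- → run H
t=16: L0/L1/L2 = DF/BGC/- → run D
t=17: L0/L1/L2 = DF/BGC/- → run D
t=18: L0/L1/L2 = DF/BGC/- → run D
t=19: L0/L1/L2 = F/BGCD/- → run F
t=20: L0/L1/L2 = F/BGCD/- → run F
t=21: L0/L1/L2 = F/BGCD/- → run F
t=22: L0/L1/L2 = -/BGCDF/- → run B
t=23: L0/L1/L2 = -/BGCDF/- → run B
t=24: L0/L1/L2 = -/BGCDF/- → run B
t=25: L0/L1/L2 = -/BGCDF/- → run B
t=26: L0/L1/L2 = -/GCDF/- → run G
t=27: L0/L1/L2 = -/GCDF/- → run G
t=28: L0/L1/L2 = -/GCDF/- → run G
t=29: L0/L1/L2 = -/CDF/- → run C
t=30: L0/L1/L2 = -/CDF/- → run C
t=31: L0/L1/L2 = -/CDF/- → run C
t=32: L0/L1/L2 = -/CDF/- → run C
t=33: L0/L1/L2 = -/DF/- → run D
t=34: L0/L1/L2 = -/DF/- → run D
t=35: L0/L1/L2 = -/DF/- → run D
t=36: L0/L1/L2 = -/DF/- → run D
t=37: L0/L1/L2 = -/DF/- → run D
t=38: L0/L1/L2 = -/F/- → run F
t=39: L0/L1/L2 = -/F/- → run F
t=40: (idle)
t=41: (idle)
t=42: (idle)
t=43: (idle)
t=44: (idle)
t=45: (idle)

context switches = 13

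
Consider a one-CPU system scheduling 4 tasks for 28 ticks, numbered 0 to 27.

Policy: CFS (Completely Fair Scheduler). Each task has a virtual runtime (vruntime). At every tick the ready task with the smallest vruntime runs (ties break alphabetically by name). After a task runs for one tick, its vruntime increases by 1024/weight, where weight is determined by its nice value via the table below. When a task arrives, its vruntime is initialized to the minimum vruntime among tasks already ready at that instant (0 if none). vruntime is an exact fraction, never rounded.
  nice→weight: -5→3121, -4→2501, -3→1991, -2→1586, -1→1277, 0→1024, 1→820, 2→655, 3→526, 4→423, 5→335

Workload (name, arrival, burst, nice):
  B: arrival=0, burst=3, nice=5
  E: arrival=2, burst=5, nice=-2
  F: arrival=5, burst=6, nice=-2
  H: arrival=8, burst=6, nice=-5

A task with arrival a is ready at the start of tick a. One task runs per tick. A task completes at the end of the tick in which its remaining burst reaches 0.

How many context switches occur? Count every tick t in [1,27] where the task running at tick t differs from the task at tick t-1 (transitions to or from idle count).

t=0: vr[B=0] → run B
t=1: vr[B=1024/335] → run B
t=2: vr[B=2048/335 E=2048/335] → run B
t=3: vr[E=2048/335] → run E
t=4: vr[E=1795584/265655] → run E
t=5: vr[E=1967104/265655 F=1967104/265655] → run E
t=6: vr[E=2138624/265655 F=1967104/265655] → run F
t=7: vr[E=2138624/265655 F=2138624/265655] → run E
t=8: vr[E=2310144/265655 F=2138624/265655 H=2138624/265655] → run F
t=9: vr[E=2310144/265655 F=2310144/265655 H=2138624/265655] → run H
t=10: vr[E=2310144/265655 F=2310144/265655 H=6946676224/829109255] → run H
t=11: vr[E=2310144/265655 F=2310144/265655 H=7218706944/829109255] → run E
t=12: vr[F=2310144/265655 H=7218706944/829109255] → run F
t=13: vr[F=2481664/265655 H=7218706944/829109255] → run H
t=14: vr[F=2481664/265655 H=7490737664/829109255] → run H
t=15: vr[F=2481664/265655 H=7762768384/829109255] → run F
t=16: vr[F=2653184/265655 H=7762768384/829109255] → run H
t=17: vr[F=2653184/265655 H=8034799104/829109255] → run H
t=18: vr[F=2653184/265655] → run F
t=19: vr[F=2824704/265655] → run F
t=20: (idle)
t=21: (idle)
t=22: (idle)
t=23: (idle)
t=24: (idle)
t=25: (idle)
t=26: (idle)
t=27: (idle)

context switches = 12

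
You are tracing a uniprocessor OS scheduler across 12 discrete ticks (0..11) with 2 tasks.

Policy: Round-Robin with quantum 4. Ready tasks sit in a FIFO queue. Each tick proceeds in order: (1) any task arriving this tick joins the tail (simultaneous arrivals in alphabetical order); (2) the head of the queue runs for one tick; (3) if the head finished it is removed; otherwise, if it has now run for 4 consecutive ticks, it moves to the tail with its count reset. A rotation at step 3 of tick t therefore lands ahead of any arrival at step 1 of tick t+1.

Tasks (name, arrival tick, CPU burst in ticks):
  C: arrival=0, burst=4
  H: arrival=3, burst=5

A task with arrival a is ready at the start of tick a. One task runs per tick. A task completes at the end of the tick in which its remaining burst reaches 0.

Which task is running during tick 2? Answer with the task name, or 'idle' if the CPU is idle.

running at tick 2 = C

t=0: queue=[C] q_used=0 → run C
t=1: queue=[C] q_used=1 → run C
t=2: queue=[C] q_used=2 → run C
t=3: queue=[C,H] q_used=3 → run C
t=4: queue=[H] q_used=0 → run H
t=5: queue=[H] q_used=1 → run H
t=6: queue=[H] q_used=2 → run H
t=7: queue=[H] q_used=3 → run H
t=8: queue=[H] q_used=0 → run H
t=9: (idle)
t=10: (idle)
t=11: (idle)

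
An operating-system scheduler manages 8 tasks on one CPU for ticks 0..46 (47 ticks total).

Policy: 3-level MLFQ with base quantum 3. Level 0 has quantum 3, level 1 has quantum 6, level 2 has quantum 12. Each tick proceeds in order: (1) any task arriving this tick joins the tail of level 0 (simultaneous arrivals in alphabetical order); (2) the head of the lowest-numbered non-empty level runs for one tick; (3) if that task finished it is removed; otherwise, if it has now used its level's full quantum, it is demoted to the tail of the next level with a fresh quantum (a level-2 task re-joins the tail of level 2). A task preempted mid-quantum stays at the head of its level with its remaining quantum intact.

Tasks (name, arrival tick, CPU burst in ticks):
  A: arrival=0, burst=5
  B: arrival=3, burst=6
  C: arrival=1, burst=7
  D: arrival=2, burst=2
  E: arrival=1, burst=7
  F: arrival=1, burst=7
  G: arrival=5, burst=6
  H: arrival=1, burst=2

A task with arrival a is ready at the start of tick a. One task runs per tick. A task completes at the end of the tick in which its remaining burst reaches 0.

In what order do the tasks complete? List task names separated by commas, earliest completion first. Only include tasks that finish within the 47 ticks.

t=0: L0/L1/L2 = A/-/- → run A
t=1: L0/L1/L2 = ACEFH/-/- → run A
t=2: L0/L1/L2 = ACEFHD/-/- → run A
t=3: L0/L1/L2 = CEFHDB/A/- → run C
t=4: L0/L1/L2 = CEFHDB/A/- → run C
t=5: L0/L1/L2 = CEFHDBG/A/- → run C
t=6: L0/L1/L2 = EFHDBG/AC/- → run E
t=7: L0/L1/L2 = EFHDBG/AC/- → run E
t=8: L0/L1/L2 = EFHDBG/AC/- → run E
t=9: L0/L1/L2 = FHDBG/ACE/- → run F
t=10: L0/L1/L2 = FHDBG/ACE/- → run F
t=11: L0/L1/L2 = FHDBG/ACE/- → run F
t=12: L0/L1/L2 = HDBG/ACEF/- → run H
t=13: L0/L1/L2 = HDBG/ACEF/- → run H
t=14: L0/L1/L2 = DBG/ACEF/- → run D
t=15: L0/L1/L2 = DBG/ACEF/- → run D
t=16: L0/L1/L2 = BG/ACEF/- → run B
t=17: L0/L1/L2 = BG/ACEF/- → run B
t=18: L0/L1/L2 = BG/ACEF/- → run B
t=19: L0/L1/L2 = G/ACEFB/- → run G
t=20: L0/L1/L2 = G/ACEFB/- → run G
t=21: L0/L1/L2 = G/ACEFB/- → run G
t=22: L0/L1/L2 = -/ACEFBG/- → run A
t=23: L0/L1/L2 = -/ACEFBG/- → run A
t=24: L0/L1/L2 = -/CEFBG/- → run C
t=25: L0/L1/L2 = -/CEFBG/- → run C
t=26: L0/L1/L2 = -/CEFBG/- → run C
t=27: L0/L1/L2 = -/CEFBG/- → run C
t=28: L0/L1/L2 = -/EFBG/- → run E
t=29: L0/L1/L2 = -/EFBG/- → run E
t=30: L0/L1/L2 = -/EFBG/- → run E
t=31: L0/L1/L2 = -/EFBG/- → run E
t=32: L0/L1/L2 = -/FBG/- → run F
t=33: L0/L1/L2 = -/FBG/- → run F
t=34: L0/L1/L2 = -/FBG/- → run F
t=35: L0/L1/L2 = -/FBG/- → run F
t=36: L0/L1/L2 = -/BG/- → run B
t=37: L0/L1/L2 = -/BG/- → run B
t=38: L0/L1/L2 = -/BG/- → run B
t=39: L0/L1/L2 = -/G/- → run G
t=40: L0/L1/L2 = -/G/- → run G
t=41: L0/L1/L2 = -/G/- → run G
t=42: (idle)
t=43: (idle)
t=44: (idle)
t=45: (idle)
t=46: (idle)

completion order = H, D, A, C, E, F, B, G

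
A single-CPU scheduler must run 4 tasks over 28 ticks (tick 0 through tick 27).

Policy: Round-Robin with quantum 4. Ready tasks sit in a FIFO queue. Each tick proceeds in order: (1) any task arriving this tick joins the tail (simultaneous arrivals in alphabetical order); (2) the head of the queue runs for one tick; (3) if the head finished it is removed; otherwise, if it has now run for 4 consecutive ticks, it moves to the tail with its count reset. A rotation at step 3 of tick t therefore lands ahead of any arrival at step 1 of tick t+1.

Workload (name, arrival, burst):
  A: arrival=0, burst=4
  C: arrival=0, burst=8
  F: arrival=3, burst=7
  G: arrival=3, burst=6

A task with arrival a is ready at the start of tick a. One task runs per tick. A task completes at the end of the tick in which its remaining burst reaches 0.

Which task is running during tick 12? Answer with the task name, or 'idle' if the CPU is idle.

t=0: queue=[A,C] q_used=0 → run A
t=1: queue=[A,C] q_used=1 → run A
t=2: queue=[A,C] q_used=2 → run A
t=3: queue=[A,C,F,G] q_used=3 → run A
t=4: queue=[C,F,G] q_used=0 → run C
t=5: queue=[C,F,G] q_used=1 → run C
t=6: queue=[C,F,G] q_used=2 → run C
t=7: queue=[C,F,G] q_used=3 → run C
t=8: queue=[F,G,C] q_used=0 → run F
t=9: queue=[F,G,C] q_used=1 → run F
t=10: queue=[F,G,C] q_used=2 → run F
t=11: queue=[F,G,C] q_used=3 → run F
t=12: queue=[G,C,F] q_used=0 → run G
t=13: queue=[G,C,F] q_used=1 → run G
t=14: queue=[G,C,F] q_used=2 → run G
t=15: queue=[G,C,F] q_used=3 → run G
t=16: queue=[C,F,G] q_used=0 → run C
t=17: queue=[C,F,G] q_used=1 → run C
t=18: queue=[C,F,G] q_used=2 → run C
t=19: queue=[C,F,G] q_used=3 → run C
t=20: queue=[F,G] q_used=0 → run F
t=21: queue=[F,G] q_used=1 → run F
t=22: queue=[F,G] q_used=2 → run F
t=23: queue=[G] q_used=0 → run G
t=24: queue=[G] q_used=1 → run G
t=25: (idle)
t=26: (idle)
t=27: (idle)

running at tick 12 = G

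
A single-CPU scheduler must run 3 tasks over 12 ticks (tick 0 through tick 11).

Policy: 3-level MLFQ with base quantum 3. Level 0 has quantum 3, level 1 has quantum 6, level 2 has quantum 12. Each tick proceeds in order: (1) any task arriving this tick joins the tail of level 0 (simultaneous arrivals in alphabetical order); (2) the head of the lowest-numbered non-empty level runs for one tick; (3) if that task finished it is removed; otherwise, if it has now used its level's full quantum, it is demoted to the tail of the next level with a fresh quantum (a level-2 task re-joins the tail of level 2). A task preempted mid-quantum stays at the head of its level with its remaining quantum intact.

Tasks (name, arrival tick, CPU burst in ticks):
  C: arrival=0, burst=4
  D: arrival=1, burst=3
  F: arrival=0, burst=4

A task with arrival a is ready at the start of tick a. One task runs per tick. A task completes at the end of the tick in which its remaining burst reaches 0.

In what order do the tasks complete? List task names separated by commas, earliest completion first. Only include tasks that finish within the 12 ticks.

completion order = D, C, F

t=0: L0/L1/L2 = CF/-/- → run C
t=1: L0/L1/L2 = CFD/-/- → run C
t=2: L0/L1/L2 = CFD/-/- → run C
t=3: L0/L1/L2 = FD/C/- → run F
t=4: L0/L1/L2 = FD/C/- → run F
t=5: L0/L1/L2 = FD/C/- → run F
t=6: L0/L1/L2 = D/CF/- → run D
t=7: L0/L1/L2 = D/CF/- → run D
t=8: L0/L1/L2 = D/CF/- → run D
t=9: L0/L1/L2 = -/CF/- → run C
t=10: L0/L1/L2 = -/F/- → run F
t=11: (idle)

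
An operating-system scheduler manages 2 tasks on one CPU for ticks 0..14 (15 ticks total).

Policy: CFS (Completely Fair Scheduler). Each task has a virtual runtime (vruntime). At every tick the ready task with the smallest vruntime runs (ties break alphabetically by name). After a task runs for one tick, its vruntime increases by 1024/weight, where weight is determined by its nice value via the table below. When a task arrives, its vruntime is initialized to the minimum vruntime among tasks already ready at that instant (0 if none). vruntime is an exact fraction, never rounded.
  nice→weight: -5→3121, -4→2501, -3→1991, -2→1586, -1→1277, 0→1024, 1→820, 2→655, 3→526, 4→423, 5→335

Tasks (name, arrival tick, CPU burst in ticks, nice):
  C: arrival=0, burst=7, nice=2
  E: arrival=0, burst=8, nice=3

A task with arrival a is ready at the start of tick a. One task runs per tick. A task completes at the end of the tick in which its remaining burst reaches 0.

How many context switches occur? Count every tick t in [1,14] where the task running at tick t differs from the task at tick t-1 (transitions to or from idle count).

t=0: vr[C=0 E=0] → run C
t=1: vr[C=1024/655 E=0] → run E
t=2: vr[C=1024/655 E=512/263] → run C
t=3: vr[C=2048/655 E=512/263] → run E
t=4: vr[C=2048/655 E=1024/263] → run C
t=5: vr[C=3072/655 E=1024/263] → run E
t=6: vr[C=3072/655 E=1536/263] → run C
t=7: vr[C=4096/655 E=1536/263] → run E
t=8: vr[C=4096/655 E=2048/263] → run C
t=9: vr[C=1024/131 E=2048/263] → run E
t=10: vr[C=1024/131 E=2560/263] → run C
t=11: vr[C=6144/655 E=2560/263] → run C
t=12: vr[E=2560/263] → run E
t=13: vr[E=3072/263] → run E
t=14: vr[E=3584/263] → run E

context switches = 11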